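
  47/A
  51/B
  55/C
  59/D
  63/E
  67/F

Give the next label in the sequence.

First component: 47, 51, 55, 59, 63, 67 → 71 (+4 each step).
Letter: A, B, C, D, E, F → G (letters move forward 1 place in the alphabet).
So the next label is 71/G.

71/G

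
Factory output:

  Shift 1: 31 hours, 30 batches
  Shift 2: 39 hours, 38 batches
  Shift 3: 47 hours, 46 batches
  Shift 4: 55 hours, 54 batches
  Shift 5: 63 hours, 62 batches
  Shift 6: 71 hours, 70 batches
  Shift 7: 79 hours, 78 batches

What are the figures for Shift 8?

Hours: 31, 39, 47, 55, 63, 71, 79 → 87 (+8 each step).
Batches: 30, 38, 46, 54, 62, 70, 78 → 86 (always 1 less than the hours).
Combining the parts gives 87 hours, 86 batches.

87 hours, 86 batches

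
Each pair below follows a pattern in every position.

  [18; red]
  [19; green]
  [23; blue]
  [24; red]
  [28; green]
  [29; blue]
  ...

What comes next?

[33; red]

First value: alternating steps +1, +4, +1, +4, …; 18, 19, 23, 24, 28, 29 → 33.
Colour goes red, green, blue, red, green, blue → red (repeats red → green → blue).
So the next pair is [33; red].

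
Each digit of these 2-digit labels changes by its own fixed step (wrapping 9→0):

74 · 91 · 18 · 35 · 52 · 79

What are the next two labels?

First digit — +2 each step, mod 10: 7, 9, 1, 3, 5, 7 → 9 → 1.
Second digit: −3 each step, mod 10; 4, 1, 8, 5, 2, 9 → 6 → 3.
So the next two labels are 96 and 13.

96, 13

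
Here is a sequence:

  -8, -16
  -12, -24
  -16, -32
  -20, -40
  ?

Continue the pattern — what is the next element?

-24, -48

For the first component, −4 each step: -8, -12, -16, -20 → -24.
Second component: -16, -24, -32, -40 → -48 (always 2 × the first component).
Combining the parts gives -24, -48.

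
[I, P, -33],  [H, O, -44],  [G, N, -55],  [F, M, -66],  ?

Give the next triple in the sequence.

[E, L, -77]

First letter: I, H, G, F → E (letters move back 1 place in the alphabet).
Second letter: letters move back 1 place in the alphabet; P, O, N, M → L.
Third entry: -33, -44, -55, -66 → -77 (−11 each step).
Putting it together: [E, L, -77].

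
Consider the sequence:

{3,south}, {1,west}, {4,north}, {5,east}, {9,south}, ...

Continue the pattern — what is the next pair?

{14,west}

First coordinate — each term is the sum of the two before it: 3, 1, 4, 5, 9 → 14.
For the direction, repeats south → west → north → east: south, west, north, east, south → west.
So the next pair is {14,west}.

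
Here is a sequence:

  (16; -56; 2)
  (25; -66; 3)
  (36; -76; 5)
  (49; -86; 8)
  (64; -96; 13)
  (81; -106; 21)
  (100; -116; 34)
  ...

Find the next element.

First part: perfect squares: 4², 5², 6², …; 16, 25, 36, 49, 64, 81, 100 → 121.
For the second part, −10 each step: -56, -66, -76, -86, -96, -106, -116 → -126.
Third part goes 2, 3, 5, 8, 13, 21, 34 → 55 (each term is the sum of the two before it).
Combining the parts gives (121; -126; 55).

(121; -126; 55)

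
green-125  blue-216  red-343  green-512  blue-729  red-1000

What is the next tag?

green-1331

Colour: repeats green → blue → red, so green, blue, red, green, blue, red → green.
Second component goes 125, 216, 343, 512, 729, 1000 → 1331 (perfect cubes: 5³, 6³, 7³, …).
Combining the parts gives green-1331.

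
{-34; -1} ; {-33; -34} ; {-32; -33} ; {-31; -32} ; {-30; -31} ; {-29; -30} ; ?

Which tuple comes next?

First entry: +1 each step; -34, -33, -32, -31, -30, -29 → -28.
Second entry — always the previous value of the first entry: -1, -34, -33, -32, -31, -30 → -29.
Combining the parts gives {-28; -29}.

{-28; -29}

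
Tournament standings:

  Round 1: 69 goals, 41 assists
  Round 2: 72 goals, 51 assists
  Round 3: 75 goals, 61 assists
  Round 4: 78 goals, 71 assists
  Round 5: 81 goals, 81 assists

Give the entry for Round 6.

Goals: 69, 72, 75, 78, 81 → 84 (+3 each step).
Assists — +10 each step: 41, 51, 61, 71, 81 → 91.
Combining the parts gives 84 goals, 91 assists.

84 goals, 91 assists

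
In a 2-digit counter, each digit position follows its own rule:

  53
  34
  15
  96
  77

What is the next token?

58

First digit: −2 each step, mod 10, so 5, 3, 1, 9, 7 → 5.
For the second digit, +1 each step, mod 10: 3, 4, 5, 6, 7 → 8.
Putting it together: 58.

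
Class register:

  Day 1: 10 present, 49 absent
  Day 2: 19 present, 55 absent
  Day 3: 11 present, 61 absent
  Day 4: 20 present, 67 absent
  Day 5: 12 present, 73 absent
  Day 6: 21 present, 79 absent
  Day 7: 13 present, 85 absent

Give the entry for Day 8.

22 present, 91 absent

Present: 10, 19, 11, 20, 12, 21, 13 → 22 (alternating steps +9, −8, +9, −8, …).
Absent: +6 each step; 49, 55, 61, 67, 73, 79, 85 → 91.
So the next line is 22 present, 91 absent.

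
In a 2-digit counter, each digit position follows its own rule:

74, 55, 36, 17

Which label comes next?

First digit: −2 each step, mod 10; 7, 5, 3, 1 → 9.
Second digit goes 4, 5, 6, 7 → 8 (+1 each step, mod 10).
Combining the parts gives 98.

98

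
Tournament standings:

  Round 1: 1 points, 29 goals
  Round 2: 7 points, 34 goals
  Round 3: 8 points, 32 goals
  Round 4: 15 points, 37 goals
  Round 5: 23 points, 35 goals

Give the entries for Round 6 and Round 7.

38 points, 40 goals; 61 points, 38 goals

Points: each term is the sum of the two before it; 1, 7, 8, 15, 23 → 38 → 61.
Goals: 29, 34, 32, 37, 35 → 40 → 38 (alternating steps +5, −2, +5, −2, …).
So the next two records are 38 points, 40 goals and 61 points, 38 goals.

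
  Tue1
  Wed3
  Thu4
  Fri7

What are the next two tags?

Sat11, Sun18

Day: Tue, Wed, Thu, Fri → Sat → Sun (runs through the weekdays Mon→Sun).
For the second component, each term is the sum of the two before it: 1, 3, 4, 7 → 11 → 18.
Putting the parts together: Sat11 and then Sun18.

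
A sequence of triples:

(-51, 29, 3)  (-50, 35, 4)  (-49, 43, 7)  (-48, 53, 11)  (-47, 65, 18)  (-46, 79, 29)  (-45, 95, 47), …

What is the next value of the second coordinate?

113

First coordinate: +1 each step, so -51, -50, -49, -48, -47, -46, -45 → -44.
Second coordinate goes 29, 35, 43, 53, 65, 79, 95 → 113 (differences are 6, 8, 10, … (increasing by 2 each time)).
Third coordinate: each term is the sum of the two before it; 3, 4, 7, 11, 18, 29, 47 → 76.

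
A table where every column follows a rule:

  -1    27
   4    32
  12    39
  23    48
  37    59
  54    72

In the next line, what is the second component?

87

Second component — differences are 5, 7, 9, … (increasing by 2 each time): 27, 32, 39, 48, 59, 72 → 87.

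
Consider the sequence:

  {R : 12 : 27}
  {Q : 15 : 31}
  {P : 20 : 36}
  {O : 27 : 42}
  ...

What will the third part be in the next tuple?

Third part: differences are 4, 5, 6, … (increasing by 1 each time); 27, 31, 36, 42 → 49.

49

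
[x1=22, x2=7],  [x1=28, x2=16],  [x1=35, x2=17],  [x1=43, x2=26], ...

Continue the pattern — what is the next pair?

X1: differences are 6, 7, 8, … (increasing by 1 each time), so 22, 28, 35, 43 → 52.
X2: alternating steps +9, +1, +9, +1, …; 7, 16, 17, 26 → 27.
So the next pair is [x1=52, x2=27].

[x1=52, x2=27]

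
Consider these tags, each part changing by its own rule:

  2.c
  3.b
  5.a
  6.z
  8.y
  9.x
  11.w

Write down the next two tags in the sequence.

12.v, 14.u

For the first component, alternating steps +1, +2, +1, +2, …: 2, 3, 5, 6, 8, 9, 11 → 12 → 14.
Letter — letters move back 1 place in the alphabet, wrapping A→Z: c, b, a, z, y, x, w → v → u.
So the next two tags are 12.v and 14.u.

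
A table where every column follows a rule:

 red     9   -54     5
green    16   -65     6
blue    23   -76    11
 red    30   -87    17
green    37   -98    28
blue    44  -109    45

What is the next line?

For the colour, repeats red → green → blue: red, green, blue, red, green, blue → red.
Second component goes 9, 16, 23, 30, 37, 44 → 51 (+7 each step).
Third component: −11 each step; -54, -65, -76, -87, -98, -109 → -120.
Fourth component: 5, 6, 11, 17, 28, 45 → 73 (each term is the sum of the two before it).
So the next line is red  51  -120  73.

red  51  -120  73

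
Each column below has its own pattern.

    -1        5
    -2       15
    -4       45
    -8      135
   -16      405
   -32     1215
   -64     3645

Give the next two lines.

First component goes -1, -2, -4, -8, -16, -32, -64 → -128 → -256 (×2 each step).
Second component goes 5, 15, 45, 135, 405, 1215, 3645 → 10935 → 32805 (×3 each step).
So the next two lines are -128  10935 and -256  32805.

-128  10935; -256  32805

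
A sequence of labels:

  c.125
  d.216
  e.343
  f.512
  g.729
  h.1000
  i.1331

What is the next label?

j.1728

Letter: c, d, e, f, g, h, i → j (letters move forward 1 place in the alphabet).
Second component: perfect cubes: 5³, 6³, 7³, …, so 125, 216, 343, 512, 729, 1000, 1331 → 1728.
Putting it together: j.1728.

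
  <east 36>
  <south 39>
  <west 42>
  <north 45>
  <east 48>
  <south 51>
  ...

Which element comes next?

<west 54>

Direction: repeats east → south → west → north, so east, south, west, north, east, south → west.
Second part: +3 each step, so 36, 39, 42, 45, 48, 51 → 54.
So the next element is <west 54>.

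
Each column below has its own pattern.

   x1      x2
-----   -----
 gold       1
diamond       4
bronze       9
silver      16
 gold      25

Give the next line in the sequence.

diamond  36

Column x1: gold, diamond, bronze, silver, gold → diamond (repeats gold → diamond → bronze → silver).
Column x2 — perfect squares: 1², 2², 3², …: 1, 4, 9, 16, 25 → 36.
Combining the parts gives diamond  36.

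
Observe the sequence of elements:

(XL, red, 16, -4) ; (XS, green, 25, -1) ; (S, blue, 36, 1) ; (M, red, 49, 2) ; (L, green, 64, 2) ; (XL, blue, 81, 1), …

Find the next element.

Size: repeats XL → XS → S → M → L; XL, XS, S, M, L, XL → XS.
Colour: repeats red → green → blue; red, green, blue, red, green, blue → red.
For the third component, perfect squares: 4², 5², 6², …: 16, 25, 36, 49, 64, 81 → 100.
For the fourth component, differences are 3, 2, 1, … (decreasing by 1 each time): -4, -1, 1, 2, 2, 1 → -1.
Combining the parts gives (XS, red, 100, -1).

(XS, red, 100, -1)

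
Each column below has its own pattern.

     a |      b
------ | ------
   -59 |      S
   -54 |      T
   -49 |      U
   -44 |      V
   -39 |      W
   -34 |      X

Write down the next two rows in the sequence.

Column a: +5 each step, so -59, -54, -49, -44, -39, -34 → -29 → -24.
Column b: letters move forward 1 place in the alphabet; S, T, U, V, W, X → Y → Z.
Putting the parts together: -29  Y and then -24  Z.

-29  Y; -24  Z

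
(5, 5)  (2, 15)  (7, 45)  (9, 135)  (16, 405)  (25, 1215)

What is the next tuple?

(41, 3645)

For the first entry, each term is the sum of the two before it: 5, 2, 7, 9, 16, 25 → 41.
Second entry: ×3 each step, so 5, 15, 45, 135, 405, 1215 → 3645.
So the next tuple is (41, 3645).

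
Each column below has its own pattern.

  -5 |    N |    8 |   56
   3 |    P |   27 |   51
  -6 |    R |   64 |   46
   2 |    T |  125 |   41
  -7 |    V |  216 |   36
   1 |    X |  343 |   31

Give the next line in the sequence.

-8  Z  512  26

First component: alternating steps +8, −9, +8, −9, …, so -5, 3, -6, 2, -7, 1 → -8.
Letter — letters move forward 2 places in the alphabet: N, P, R, T, V, X → Z.
Third component: 8, 27, 64, 125, 216, 343 → 512 (perfect cubes: 2³, 3³, 4³, …).
For the fourth component, −5 each step: 56, 51, 46, 41, 36, 31 → 26.
Putting it together: -8  Z  512  26.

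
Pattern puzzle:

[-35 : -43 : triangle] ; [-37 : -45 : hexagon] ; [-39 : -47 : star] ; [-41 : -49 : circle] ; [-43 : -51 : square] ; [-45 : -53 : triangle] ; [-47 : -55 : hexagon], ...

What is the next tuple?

[-49 : -57 : star]

First component — −2 each step: -35, -37, -39, -41, -43, -45, -47 → -49.
For the second component, always 8 less than the first component: -43, -45, -47, -49, -51, -53, -55 → -57.
Shape: triangle, hexagon, star, circle, square, triangle, hexagon → star (repeats triangle → hexagon → star → circle → square).
Combining the parts gives [-49 : -57 : star].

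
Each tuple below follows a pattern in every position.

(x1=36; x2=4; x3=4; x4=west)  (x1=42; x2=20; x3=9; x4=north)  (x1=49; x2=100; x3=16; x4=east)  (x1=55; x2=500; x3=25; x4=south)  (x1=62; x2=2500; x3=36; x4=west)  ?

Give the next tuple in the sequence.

(x1=68; x2=12500; x3=49; x4=north)

X1: 36, 42, 49, 55, 62 → 68 (alternating steps +6, +7, +6, +7, …).
For the x2, ×5 each step: 4, 20, 100, 500, 2500 → 12500.
X3: perfect squares: 2², 3², 4², …; 4, 9, 16, 25, 36 → 49.
X4: repeats west → north → east → south; west, north, east, south, west → north.
So the next tuple is (x1=68; x2=12500; x3=49; x4=north).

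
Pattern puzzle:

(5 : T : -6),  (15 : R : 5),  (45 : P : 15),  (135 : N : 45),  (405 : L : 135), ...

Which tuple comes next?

For the first entry, ×3 each step: 5, 15, 45, 135, 405 → 1215.
Letter goes T, R, P, N, L → J (letters move back 2 places in the alphabet).
Third entry: always the previous value of the first entry; -6, 5, 15, 45, 135 → 405.
Combining the parts gives (1215 : J : 405).

(1215 : J : 405)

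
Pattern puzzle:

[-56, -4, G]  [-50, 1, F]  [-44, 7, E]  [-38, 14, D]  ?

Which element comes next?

First value — +6 each step: -56, -50, -44, -38 → -32.
Second value: differences are 5, 6, 7, … (increasing by 1 each time); -4, 1, 7, 14 → 22.
Letter: G, F, E, D → C (letters move back 1 place in the alphabet).
Combining the parts gives [-32, 22, C].

[-32, 22, C]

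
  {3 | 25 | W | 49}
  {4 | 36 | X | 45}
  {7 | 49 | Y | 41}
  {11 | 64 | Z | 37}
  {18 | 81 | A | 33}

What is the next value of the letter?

B

Letter: W, X, Y, Z, A → B (letters move forward 1 place in the alphabet, wrapping Z→A).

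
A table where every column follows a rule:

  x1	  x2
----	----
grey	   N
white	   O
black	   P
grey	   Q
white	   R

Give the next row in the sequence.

For the column x1, repeats grey → white → black: grey, white, black, grey, white → black.
For the column x2, letters move forward 1 place in the alphabet: N, O, P, Q, R → S.
Putting it together: black  S.

black  S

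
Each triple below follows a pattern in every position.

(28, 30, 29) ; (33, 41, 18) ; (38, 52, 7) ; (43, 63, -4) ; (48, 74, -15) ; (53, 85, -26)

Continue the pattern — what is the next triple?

First entry — +5 each step: 28, 33, 38, 43, 48, 53 → 58.
Second entry: 30, 41, 52, 63, 74, 85 → 96 (+11 each step).
Third entry goes 29, 18, 7, -4, -15, -26 → -37 (−11 each step).
Putting it together: (58, 96, -37).

(58, 96, -37)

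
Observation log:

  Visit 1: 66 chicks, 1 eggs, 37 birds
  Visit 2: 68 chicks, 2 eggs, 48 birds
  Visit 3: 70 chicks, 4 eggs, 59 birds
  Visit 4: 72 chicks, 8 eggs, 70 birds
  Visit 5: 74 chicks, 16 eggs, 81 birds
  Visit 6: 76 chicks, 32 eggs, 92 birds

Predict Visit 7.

78 chicks, 64 eggs, 103 birds

Chicks: +2 each step, so 66, 68, 70, 72, 74, 76 → 78.
Eggs — ×2 each step: 1, 2, 4, 8, 16, 32 → 64.
Birds goes 37, 48, 59, 70, 81, 92 → 103 (+11 each step).
Putting it together: 78 chicks, 64 eggs, 103 birds.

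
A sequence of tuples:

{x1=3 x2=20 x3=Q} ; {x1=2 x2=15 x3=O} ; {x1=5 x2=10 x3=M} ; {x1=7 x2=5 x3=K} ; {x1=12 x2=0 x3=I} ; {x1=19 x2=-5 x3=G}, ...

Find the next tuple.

{x1=31 x2=-10 x3=E}

X1 goes 3, 2, 5, 7, 12, 19 → 31 (each term is the sum of the two before it).
For the x2, −5 each step: 20, 15, 10, 5, 0, -5 → -10.
X3: letters move back 2 places in the alphabet; Q, O, M, K, I, G → E.
So the next tuple is {x1=31 x2=-10 x3=E}.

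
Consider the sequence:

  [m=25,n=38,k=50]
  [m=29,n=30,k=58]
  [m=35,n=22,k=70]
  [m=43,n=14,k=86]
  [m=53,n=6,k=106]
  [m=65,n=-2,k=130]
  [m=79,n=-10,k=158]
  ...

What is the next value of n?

N: −8 each step; 38, 30, 22, 14, 6, -2, -10 → -18.

-18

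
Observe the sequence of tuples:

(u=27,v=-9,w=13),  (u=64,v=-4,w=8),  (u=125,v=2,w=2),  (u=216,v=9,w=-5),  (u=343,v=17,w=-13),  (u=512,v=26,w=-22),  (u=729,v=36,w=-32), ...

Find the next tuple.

(u=1000,v=47,w=-43)

U — perfect cubes: 3³, 4³, 5³, …: 27, 64, 125, 216, 343, 512, 729 → 1000.
V goes -9, -4, 2, 9, 17, 26, 36 → 47 (differences are 5, 6, 7, … (increasing by 1 each time)).
W: together with the v always sums to 4, so 13, 8, 2, -5, -13, -22, -32 → -43.
Putting it together: (u=1000,v=47,w=-43).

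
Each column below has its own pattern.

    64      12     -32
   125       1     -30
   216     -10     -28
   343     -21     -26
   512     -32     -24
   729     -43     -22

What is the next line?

For the first component, perfect cubes: 4³, 5³, 6³, …: 64, 125, 216, 343, 512, 729 → 1000.
Second component: −11 each step, so 12, 1, -10, -21, -32, -43 → -54.
For the third component, +2 each step: -32, -30, -28, -26, -24, -22 → -20.
Combining the parts gives 1000  -54  -20.

1000  -54  -20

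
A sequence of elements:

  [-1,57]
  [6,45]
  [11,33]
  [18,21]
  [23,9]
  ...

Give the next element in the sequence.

First coordinate: -1, 6, 11, 18, 23 → 30 (alternating steps +7, +5, +7, +5, …).
Second coordinate — −12 each step: 57, 45, 33, 21, 9 → -3.
Putting it together: [30,-3].

[30,-3]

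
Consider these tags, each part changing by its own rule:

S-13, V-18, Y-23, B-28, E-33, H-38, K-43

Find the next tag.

Letter goes S, V, Y, B, E, H, K → N (letters move forward 3 places in the alphabet, wrapping Z→A).
Second component: 13, 18, 23, 28, 33, 38, 43 → 48 (+5 each step).
So the next tag is N-48.

N-48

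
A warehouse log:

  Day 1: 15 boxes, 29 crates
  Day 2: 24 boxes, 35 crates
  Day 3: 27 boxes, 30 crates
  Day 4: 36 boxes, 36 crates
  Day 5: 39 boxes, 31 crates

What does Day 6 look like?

Boxes: alternating steps +9, +3, +9, +3, …, so 15, 24, 27, 36, 39 → 48.
Crates: alternating steps +6, −5, +6, −5, …; 29, 35, 30, 36, 31 → 37.
So the next line is 48 boxes, 37 crates.

48 boxes, 37 crates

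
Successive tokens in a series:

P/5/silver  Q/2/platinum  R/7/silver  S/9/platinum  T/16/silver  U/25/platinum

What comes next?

V/41/silver

For the letter, letters move forward 1 place in the alphabet: P, Q, R, S, T, U → V.
Second component: 5, 2, 7, 9, 16, 25 → 41 (each term is the sum of the two before it).
For the metal, alternates silver ↔ platinum: silver, platinum, silver, platinum, silver, platinum → silver.
So the next token is V/41/silver.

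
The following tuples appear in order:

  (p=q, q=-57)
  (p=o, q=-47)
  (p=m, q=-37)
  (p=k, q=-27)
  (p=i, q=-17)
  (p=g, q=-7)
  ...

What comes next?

(p=e, q=3)

P: q, o, m, k, i, g → e (letters move back 2 places in the alphabet).
Q: +10 each step, so -57, -47, -37, -27, -17, -7 → 3.
So the next tuple is (p=e, q=3).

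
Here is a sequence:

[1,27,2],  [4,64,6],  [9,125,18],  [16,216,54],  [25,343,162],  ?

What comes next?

First coordinate goes 1, 4, 9, 16, 25 → 36 (perfect squares: 1², 2², 3², …).
Second coordinate: perfect cubes: 3³, 4³, 5³, …, so 27, 64, 125, 216, 343 → 512.
Third coordinate: ×3 each step; 2, 6, 18, 54, 162 → 486.
Combining the parts gives [36,512,486].

[36,512,486]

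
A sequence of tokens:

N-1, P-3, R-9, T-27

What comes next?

V-81

Letter — letters move forward 2 places in the alphabet: N, P, R, T → V.
Second component: ×3 each step; 1, 3, 9, 27 → 81.
So the next token is V-81.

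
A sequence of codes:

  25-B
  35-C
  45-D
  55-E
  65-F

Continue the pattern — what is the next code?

75-G

For the first component, +10 each step: 25, 35, 45, 55, 65 → 75.
Letter: letters move forward 1 place in the alphabet; B, C, D, E, F → G.
Combining the parts gives 75-G.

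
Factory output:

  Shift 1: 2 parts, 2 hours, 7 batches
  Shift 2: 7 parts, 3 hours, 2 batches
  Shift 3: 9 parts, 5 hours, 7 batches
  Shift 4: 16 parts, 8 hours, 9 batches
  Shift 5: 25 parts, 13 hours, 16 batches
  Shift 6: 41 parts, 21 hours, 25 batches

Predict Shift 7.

66 parts, 34 hours, 41 batches

Parts goes 2, 7, 9, 16, 25, 41 → 66 (each term is the sum of the two before it).
For the hours, each term is the sum of the two before it: 2, 3, 5, 8, 13, 21 → 34.
Batches goes 7, 2, 7, 9, 16, 25 → 41 (always the previous value of the parts).
Combining the parts gives 66 parts, 34 hours, 41 batches.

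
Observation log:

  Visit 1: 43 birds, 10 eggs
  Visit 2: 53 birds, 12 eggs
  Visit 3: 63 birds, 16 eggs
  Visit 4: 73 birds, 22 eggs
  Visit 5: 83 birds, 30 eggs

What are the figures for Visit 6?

Birds: 43, 53, 63, 73, 83 → 93 (+10 each step).
For the eggs, differences are 2, 4, 6, … (increasing by 2 each time): 10, 12, 16, 22, 30 → 40.
Putting it together: 93 birds, 40 eggs.

93 birds, 40 eggs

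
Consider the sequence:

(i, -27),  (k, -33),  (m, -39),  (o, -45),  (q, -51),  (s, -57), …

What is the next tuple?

(u, -63)

For the letter, letters move forward 2 places in the alphabet: i, k, m, o, q, s → u.
Second value goes -27, -33, -39, -45, -51, -57 → -63 (−6 each step).
Putting it together: (u, -63).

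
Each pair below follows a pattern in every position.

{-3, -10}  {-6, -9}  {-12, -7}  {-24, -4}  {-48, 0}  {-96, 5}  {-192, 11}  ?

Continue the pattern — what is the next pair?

First entry: ×2 each step, so -3, -6, -12, -24, -48, -96, -192 → -384.
Second entry: -10, -9, -7, -4, 0, 5, 11 → 18 (differences are 1, 2, 3, … (increasing by 1 each time)).
So the next pair is {-384, 18}.

{-384, 18}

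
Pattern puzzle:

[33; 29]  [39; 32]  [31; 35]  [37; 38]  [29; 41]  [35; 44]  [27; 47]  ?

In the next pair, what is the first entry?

For the first entry, alternating steps +6, −8, +6, −8, …: 33, 39, 31, 37, 29, 35, 27 → 33.
For the second entry, +3 each step: 29, 32, 35, 38, 41, 44, 47 → 50.

33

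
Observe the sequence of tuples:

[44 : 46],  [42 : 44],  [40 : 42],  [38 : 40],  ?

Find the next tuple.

First part — −2 each step: 44, 42, 40, 38 → 36.
Second part — always 2 more than the first part: 46, 44, 42, 40 → 38.
So the next tuple is [36 : 38].

[36 : 38]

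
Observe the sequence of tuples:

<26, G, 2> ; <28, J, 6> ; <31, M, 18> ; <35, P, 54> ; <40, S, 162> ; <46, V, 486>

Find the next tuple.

First component: differences are 2, 3, 4, … (increasing by 1 each time), so 26, 28, 31, 35, 40, 46 → 53.
Letter — letters move forward 3 places in the alphabet: G, J, M, P, S, V → Y.
Third component: ×3 each step, so 2, 6, 18, 54, 162, 486 → 1458.
Putting it together: <53, Y, 1458>.

<53, Y, 1458>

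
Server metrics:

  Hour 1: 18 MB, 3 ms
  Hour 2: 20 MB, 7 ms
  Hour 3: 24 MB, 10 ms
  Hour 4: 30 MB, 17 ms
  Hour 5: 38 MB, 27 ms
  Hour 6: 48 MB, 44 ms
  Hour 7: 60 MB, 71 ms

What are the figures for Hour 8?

74 MB, 115 ms

MB: differences are 2, 4, 6, … (increasing by 2 each time); 18, 20, 24, 30, 38, 48, 60 → 74.
For the ms, each term is the sum of the two before it: 3, 7, 10, 17, 27, 44, 71 → 115.
Putting it together: 74 MB, 115 ms.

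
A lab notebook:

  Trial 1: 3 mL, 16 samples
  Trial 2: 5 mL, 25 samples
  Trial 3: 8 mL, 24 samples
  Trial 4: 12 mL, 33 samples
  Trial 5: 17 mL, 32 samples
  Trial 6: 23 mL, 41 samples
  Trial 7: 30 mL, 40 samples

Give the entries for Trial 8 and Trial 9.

38 mL, 49 samples; 47 mL, 48 samples

For the mL, differences are 2, 3, 4, … (increasing by 1 each time): 3, 5, 8, 12, 17, 23, 30 → 38 → 47.
Samples — alternating steps +9, −1, +9, −1, …: 16, 25, 24, 33, 32, 41, 40 → 49 → 48.
Putting the parts together: 38 mL, 49 samples and then 47 mL, 48 samples.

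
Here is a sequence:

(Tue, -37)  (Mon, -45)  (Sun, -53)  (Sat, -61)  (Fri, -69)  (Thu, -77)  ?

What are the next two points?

(Wed, -85), (Tue, -93)

Day: runs backward through the weekdays Mon→Sun, so Tue, Mon, Sun, Sat, Fri, Thu → Wed → Tue.
For the second value, −8 each step: -37, -45, -53, -61, -69, -77 → -85 → -93.
Putting the parts together: (Wed, -85) and then (Tue, -93).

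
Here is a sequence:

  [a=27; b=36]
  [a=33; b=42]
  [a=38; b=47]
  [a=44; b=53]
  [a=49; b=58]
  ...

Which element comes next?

[a=55; b=64]

A: alternating steps +6, +5, +6, +5, …, so 27, 33, 38, 44, 49 → 55.
B: always 9 more than the a; 36, 42, 47, 53, 58 → 64.
So the next element is [a=55; b=64].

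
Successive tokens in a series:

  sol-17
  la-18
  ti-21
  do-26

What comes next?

Note — runs through the solfège scale do→ti: sol, la, ti, do → re.
Second component: 17, 18, 21, 26 → 33 (differences are 1, 3, 5, … (increasing by 2 each time)).
Combining the parts gives re-33.

re-33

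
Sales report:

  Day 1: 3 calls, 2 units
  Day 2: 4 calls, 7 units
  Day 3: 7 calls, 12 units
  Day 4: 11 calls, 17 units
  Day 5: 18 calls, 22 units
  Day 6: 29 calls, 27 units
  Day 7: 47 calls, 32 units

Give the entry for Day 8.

Calls: 3, 4, 7, 11, 18, 29, 47 → 76 (each term is the sum of the two before it).
For the units, +5 each step: 2, 7, 12, 17, 22, 27, 32 → 37.
Putting it together: 76 calls, 37 units.

76 calls, 37 units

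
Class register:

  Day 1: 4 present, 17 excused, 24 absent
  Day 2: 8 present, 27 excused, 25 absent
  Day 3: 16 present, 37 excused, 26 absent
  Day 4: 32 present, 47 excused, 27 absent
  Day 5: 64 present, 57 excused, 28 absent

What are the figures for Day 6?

128 present, 67 excused, 29 absent

Present goes 4, 8, 16, 32, 64 → 128 (×2 each step).
For the excused, +10 each step: 17, 27, 37, 47, 57 → 67.
Absent — +1 each step: 24, 25, 26, 27, 28 → 29.
So the next line is 128 present, 67 excused, 29 absent.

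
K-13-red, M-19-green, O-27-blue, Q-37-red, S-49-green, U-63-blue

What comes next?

W-79-red

Letter — letters move forward 2 places in the alphabet: K, M, O, Q, S, U → W.
Second component — differences are 6, 8, 10, … (increasing by 2 each time): 13, 19, 27, 37, 49, 63 → 79.
Colour goes red, green, blue, red, green, blue → red (repeats red → green → blue).
So the next tag is W-79-red.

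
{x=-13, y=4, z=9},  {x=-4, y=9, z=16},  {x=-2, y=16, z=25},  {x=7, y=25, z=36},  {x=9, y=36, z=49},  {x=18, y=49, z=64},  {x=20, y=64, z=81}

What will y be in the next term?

Y: perfect squares: 2², 3², 4², …; 4, 9, 16, 25, 36, 49, 64 → 81.

81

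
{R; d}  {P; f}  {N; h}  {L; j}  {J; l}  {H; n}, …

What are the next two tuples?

{F; p}, {D; r}

First letter: R, P, N, L, J, H → F → D (letters move back 2 places in the alphabet).
Second letter goes d, f, h, j, l, n → p → r (letters move forward 2 places in the alphabet).
Putting the parts together: {F; p} and then {D; r}.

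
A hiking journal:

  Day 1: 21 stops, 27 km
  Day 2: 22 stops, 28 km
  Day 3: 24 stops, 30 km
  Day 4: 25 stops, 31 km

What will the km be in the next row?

Stops goes 21, 22, 24, 25 → 27 (alternating steps +1, +2, +1, +2, …).
For the km, always 6 more than the stops: 27, 28, 30, 31 → 33.

33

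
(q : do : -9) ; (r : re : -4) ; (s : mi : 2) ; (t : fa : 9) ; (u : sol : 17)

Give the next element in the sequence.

(v : la : 26)

Letter goes q, r, s, t, u → v (letters move forward 1 place in the alphabet).
Note — runs through the solfège scale do→ti: do, re, mi, fa, sol → la.
For the third value, differences are 5, 6, 7, … (increasing by 1 each time): -9, -4, 2, 9, 17 → 26.
Putting it together: (v : la : 26).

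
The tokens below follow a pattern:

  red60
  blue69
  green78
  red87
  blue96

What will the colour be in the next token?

Colour: repeats red → blue → green, so red, blue, green, red, blue → green.

green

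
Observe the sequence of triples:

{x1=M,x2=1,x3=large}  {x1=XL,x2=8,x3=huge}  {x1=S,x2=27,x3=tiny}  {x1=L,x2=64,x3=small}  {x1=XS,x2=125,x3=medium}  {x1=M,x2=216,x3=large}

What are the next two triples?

{x1=XL,x2=343,x3=huge}, {x1=S,x2=512,x3=tiny}

X1 goes M, XL, S, L, XS, M → XL → S (repeats M → XL → S → L → XS).
X2: perfect cubes: 1³, 2³, 3³, …, so 1, 8, 27, 64, 125, 216 → 343 → 512.
X3: large, huge, tiny, small, medium, large → huge → tiny (repeats large → huge → tiny → small → medium).
Putting the parts together: {x1=XL,x2=343,x3=huge} and then {x1=S,x2=512,x3=tiny}.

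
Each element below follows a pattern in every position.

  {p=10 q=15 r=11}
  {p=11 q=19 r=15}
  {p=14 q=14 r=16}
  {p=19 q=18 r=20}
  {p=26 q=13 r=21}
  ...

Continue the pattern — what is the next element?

P: differences are 1, 3, 5, … (increasing by 2 each time), so 10, 11, 14, 19, 26 → 35.
Q — alternating steps +4, −5, +4, −5, …: 15, 19, 14, 18, 13 → 17.
For the r, alternating steps +4, +1, +4, +1, …: 11, 15, 16, 20, 21 → 25.
Combining the parts gives {p=35 q=17 r=25}.

{p=35 q=17 r=25}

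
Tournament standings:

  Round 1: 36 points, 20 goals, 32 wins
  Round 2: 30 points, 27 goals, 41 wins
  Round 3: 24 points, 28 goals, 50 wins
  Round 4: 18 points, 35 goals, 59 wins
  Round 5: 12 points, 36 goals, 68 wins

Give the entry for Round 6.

6 points, 43 goals, 77 wins

Points: −6 each step, so 36, 30, 24, 18, 12 → 6.
For the goals, alternating steps +7, +1, +7, +1, …: 20, 27, 28, 35, 36 → 43.
Wins: 32, 41, 50, 59, 68 → 77 (+9 each step).
Putting it together: 6 points, 43 goals, 77 wins.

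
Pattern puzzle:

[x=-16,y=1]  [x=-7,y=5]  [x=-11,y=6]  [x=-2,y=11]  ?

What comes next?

[x=-6,y=17]

For the x, alternating steps +9, −4, +9, −4, …: -16, -7, -11, -2 → -6.
For the y, each term is the sum of the two before it: 1, 5, 6, 11 → 17.
Combining the parts gives [x=-6,y=17].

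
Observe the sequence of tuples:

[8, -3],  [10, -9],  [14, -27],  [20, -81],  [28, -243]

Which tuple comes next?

[38, -729]

First part: 8, 10, 14, 20, 28 → 38 (differences are 2, 4, 6, … (increasing by 2 each time)).
Second part — ×3 each step: -3, -9, -27, -81, -243 → -729.
Putting it together: [38, -729].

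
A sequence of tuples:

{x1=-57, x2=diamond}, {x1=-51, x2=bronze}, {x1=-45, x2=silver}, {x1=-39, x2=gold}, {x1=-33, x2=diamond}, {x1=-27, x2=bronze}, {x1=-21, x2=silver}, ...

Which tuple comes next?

X1: +6 each step; -57, -51, -45, -39, -33, -27, -21 → -15.
X2 — repeats diamond → bronze → silver → gold: diamond, bronze, silver, gold, diamond, bronze, silver → gold.
So the next tuple is {x1=-15, x2=gold}.

{x1=-15, x2=gold}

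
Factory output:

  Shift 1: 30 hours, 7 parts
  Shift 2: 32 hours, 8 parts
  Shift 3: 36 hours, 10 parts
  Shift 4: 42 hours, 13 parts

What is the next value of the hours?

50

Hours: 30, 32, 36, 42 → 50 (differences are 2, 4, 6, … (increasing by 2 each time)).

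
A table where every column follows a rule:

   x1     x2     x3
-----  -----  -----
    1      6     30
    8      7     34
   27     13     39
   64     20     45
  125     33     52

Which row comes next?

Column x1: 1, 8, 27, 64, 125 → 216 (perfect cubes: 1³, 2³, 3³, …).
For the column x2, each term is the sum of the two before it: 6, 7, 13, 20, 33 → 53.
Column x3: differences are 4, 5, 6, … (increasing by 1 each time), so 30, 34, 39, 45, 52 → 60.
So the next row is 216  53  60.

216  53  60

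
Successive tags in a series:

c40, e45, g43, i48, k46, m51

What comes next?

For the letter, letters move forward 2 places in the alphabet: c, e, g, i, k, m → o.
Second component: alternating steps +5, −2, +5, −2, …; 40, 45, 43, 48, 46, 51 → 49.
Putting it together: o49.

o49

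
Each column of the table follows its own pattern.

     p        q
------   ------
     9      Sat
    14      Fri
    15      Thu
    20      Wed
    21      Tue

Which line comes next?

For the column p, alternating steps +5, +1, +5, +1, …: 9, 14, 15, 20, 21 → 26.
Column q — runs backward through the weekdays Mon→Sun: Sat, Fri, Thu, Wed, Tue → Mon.
Putting it together: 26  Mon.

26  Mon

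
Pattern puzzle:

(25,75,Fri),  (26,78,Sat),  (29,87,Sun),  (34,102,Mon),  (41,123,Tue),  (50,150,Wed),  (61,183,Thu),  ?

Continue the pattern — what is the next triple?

First entry: 25, 26, 29, 34, 41, 50, 61 → 74 (differences are 1, 3, 5, … (increasing by 2 each time)).
For the second entry, always 3 × the first entry: 75, 78, 87, 102, 123, 150, 183 → 222.
Day — runs through the weekdays Mon→Sun: Fri, Sat, Sun, Mon, Tue, Wed, Thu → Fri.
Combining the parts gives (74,222,Fri).

(74,222,Fri)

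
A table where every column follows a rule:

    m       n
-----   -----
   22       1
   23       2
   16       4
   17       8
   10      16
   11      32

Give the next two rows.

4  64; 5  128

Column m goes 22, 23, 16, 17, 10, 11 → 4 → 5 (alternating steps +1, −7, +1, −7, …).
Column n: ×2 each step, so 1, 2, 4, 8, 16, 32 → 64 → 128.
Putting the parts together: 4  64 and then 5  128.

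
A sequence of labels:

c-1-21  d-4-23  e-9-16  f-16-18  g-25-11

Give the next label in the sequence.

Letter: letters move forward 1 place in the alphabet, so c, d, e, f, g → h.
Second component — perfect squares: 1², 2², 3², …: 1, 4, 9, 16, 25 → 36.
Third component — alternating steps +2, −7, +2, −7, …: 21, 23, 16, 18, 11 → 13.
So the next label is h-36-13.

h-36-13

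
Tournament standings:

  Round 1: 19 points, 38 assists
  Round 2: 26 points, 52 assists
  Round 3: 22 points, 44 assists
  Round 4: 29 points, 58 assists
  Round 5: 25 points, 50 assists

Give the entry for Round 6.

Points: alternating steps +7, −4, +7, −4, …; 19, 26, 22, 29, 25 → 32.
Assists: always 2 × the points; 38, 52, 44, 58, 50 → 64.
Combining the parts gives 32 points, 64 assists.

32 points, 64 assists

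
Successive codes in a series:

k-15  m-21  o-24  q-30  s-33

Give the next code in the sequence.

u-39

For the letter, letters move forward 2 places in the alphabet: k, m, o, q, s → u.
Second component — alternating steps +6, +3, +6, +3, …: 15, 21, 24, 30, 33 → 39.
So the next code is u-39.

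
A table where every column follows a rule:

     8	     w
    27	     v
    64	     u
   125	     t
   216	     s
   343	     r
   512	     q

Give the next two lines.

729  p; 1000  o

First component goes 8, 27, 64, 125, 216, 343, 512 → 729 → 1000 (perfect cubes: 2³, 3³, 4³, …).
For the letter, letters move back 1 place in the alphabet: w, v, u, t, s, r, q → p → o.
Putting the parts together: 729  p and then 1000  o.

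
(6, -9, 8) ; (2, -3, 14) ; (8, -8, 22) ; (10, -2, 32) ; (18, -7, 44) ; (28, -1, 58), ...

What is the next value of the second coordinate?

Second coordinate goes -9, -3, -8, -2, -7, -1 → -6 (alternating steps +6, −5, +6, −5, …).

-6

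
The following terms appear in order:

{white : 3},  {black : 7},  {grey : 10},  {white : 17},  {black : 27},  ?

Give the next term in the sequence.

Shade: white, black, grey, white, black → grey (repeats white → black → grey).
Second coordinate — each term is the sum of the two before it: 3, 7, 10, 17, 27 → 44.
Combining the parts gives {grey : 44}.

{grey : 44}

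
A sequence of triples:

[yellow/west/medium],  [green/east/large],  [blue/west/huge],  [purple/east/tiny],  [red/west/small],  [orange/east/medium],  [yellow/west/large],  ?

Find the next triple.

[green/east/huge]

Colour: yellow, green, blue, purple, red, orange, yellow → green (repeats yellow → green → blue → purple → red → orange).
Direction — alternates west ↔ east: west, east, west, east, west, east, west → east.
Size: medium, large, huge, tiny, small, medium, large → huge (repeats medium → large → huge → tiny → small).
So the next triple is [green/east/huge].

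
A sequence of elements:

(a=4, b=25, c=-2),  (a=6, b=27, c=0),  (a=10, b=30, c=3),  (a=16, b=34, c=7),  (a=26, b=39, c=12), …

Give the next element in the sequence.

A: each term is the sum of the two before it; 4, 6, 10, 16, 26 → 42.
B: differences are 2, 3, 4, … (increasing by 1 each time); 25, 27, 30, 34, 39 → 45.
C goes -2, 0, 3, 7, 12 → 18 (differences are 2, 3, 4, … (increasing by 1 each time)).
Combining the parts gives (a=42, b=45, c=18).

(a=42, b=45, c=18)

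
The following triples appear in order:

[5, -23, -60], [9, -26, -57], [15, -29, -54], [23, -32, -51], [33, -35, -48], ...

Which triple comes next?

First slot — differences are 4, 6, 8, … (increasing by 2 each time): 5, 9, 15, 23, 33 → 45.
Second slot goes -23, -26, -29, -32, -35 → -38 (−3 each step).
Third slot: +3 each step, so -60, -57, -54, -51, -48 → -45.
Putting it together: [45, -38, -45].

[45, -38, -45]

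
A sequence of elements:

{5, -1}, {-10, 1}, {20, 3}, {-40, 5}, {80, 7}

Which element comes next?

First value: 5, -10, 20, -40, 80 → -160 (×(-2) each step).
Second value goes -1, 1, 3, 5, 7 → 9 (+2 each step).
Putting it together: {-160, 9}.

{-160, 9}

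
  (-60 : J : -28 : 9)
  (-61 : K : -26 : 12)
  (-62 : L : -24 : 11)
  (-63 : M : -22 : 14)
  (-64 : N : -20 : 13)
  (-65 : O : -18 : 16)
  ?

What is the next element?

(-66 : P : -16 : 15)

First component: -60, -61, -62, -63, -64, -65 → -66 (−1 each step).
For the letter, letters move forward 1 place in the alphabet: J, K, L, M, N, O → P.
Third component — +2 each step: -28, -26, -24, -22, -20, -18 → -16.
For the fourth component, alternating steps +3, −1, +3, −1, …: 9, 12, 11, 14, 13, 16 → 15.
Combining the parts gives (-66 : P : -16 : 15).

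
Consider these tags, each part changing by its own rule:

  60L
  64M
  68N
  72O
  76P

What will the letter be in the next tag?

Q

For the letter, letters move forward 1 place in the alphabet: L, M, N, O, P → Q.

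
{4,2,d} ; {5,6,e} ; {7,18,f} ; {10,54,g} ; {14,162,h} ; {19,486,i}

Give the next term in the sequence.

First entry — differences are 1, 2, 3, … (increasing by 1 each time): 4, 5, 7, 10, 14, 19 → 25.
Second entry: 2, 6, 18, 54, 162, 486 → 1458 (×3 each step).
Letter goes d, e, f, g, h, i → j (letters move forward 1 place in the alphabet).
Combining the parts gives {25,1458,j}.

{25,1458,j}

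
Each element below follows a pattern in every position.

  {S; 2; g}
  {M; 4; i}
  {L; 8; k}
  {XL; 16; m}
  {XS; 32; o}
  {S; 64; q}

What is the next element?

Size goes S, M, L, XL, XS, S → M (repeats S → M → L → XL → XS).
For the second component, ×2 each step: 2, 4, 8, 16, 32, 64 → 128.
Letter: g, i, k, m, o, q → s (letters move forward 2 places in the alphabet).
Putting it together: {M; 128; s}.

{M; 128; s}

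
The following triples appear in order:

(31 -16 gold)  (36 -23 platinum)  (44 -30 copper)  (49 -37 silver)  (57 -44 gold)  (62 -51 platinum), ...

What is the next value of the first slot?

For the first slot, alternating steps +5, +8, +5, +8, …: 31, 36, 44, 49, 57, 62 → 70.

70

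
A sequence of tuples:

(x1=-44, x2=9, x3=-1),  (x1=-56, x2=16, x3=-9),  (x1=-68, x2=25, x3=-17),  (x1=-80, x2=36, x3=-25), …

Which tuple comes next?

(x1=-92, x2=49, x3=-33)

X1 goes -44, -56, -68, -80 → -92 (−12 each step).
For the x2, perfect squares: 3², 4², 5², …: 9, 16, 25, 36 → 49.
X3 — −8 each step: -1, -9, -17, -25 → -33.
Combining the parts gives (x1=-92, x2=49, x3=-33).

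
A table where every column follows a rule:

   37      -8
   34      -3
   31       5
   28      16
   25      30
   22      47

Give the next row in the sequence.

19  67

First component: 37, 34, 31, 28, 25, 22 → 19 (−3 each step).
Second component — differences are 5, 8, 11, … (increasing by 3 each time): -8, -3, 5, 16, 30, 47 → 67.
Combining the parts gives 19  67.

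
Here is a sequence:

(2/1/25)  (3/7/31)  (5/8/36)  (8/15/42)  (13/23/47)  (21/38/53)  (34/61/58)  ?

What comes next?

(55/99/64)

First slot: each term is the sum of the two before it, so 2, 3, 5, 8, 13, 21, 34 → 55.
Second slot goes 1, 7, 8, 15, 23, 38, 61 → 99 (each term is the sum of the two before it).
Third slot goes 25, 31, 36, 42, 47, 53, 58 → 64 (alternating steps +6, +5, +6, +5, …).
Putting it together: (55/99/64).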